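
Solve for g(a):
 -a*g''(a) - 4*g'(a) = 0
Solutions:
 g(a) = C1 + C2/a^3


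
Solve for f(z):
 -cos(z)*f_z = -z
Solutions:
 f(z) = C1 + Integral(z/cos(z), z)


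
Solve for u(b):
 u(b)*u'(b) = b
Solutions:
 u(b) = -sqrt(C1 + b^2)
 u(b) = sqrt(C1 + b^2)


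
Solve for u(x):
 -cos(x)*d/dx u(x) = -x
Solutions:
 u(x) = C1 + Integral(x/cos(x), x)


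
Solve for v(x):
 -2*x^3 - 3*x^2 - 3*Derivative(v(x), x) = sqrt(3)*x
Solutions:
 v(x) = C1 - x^4/6 - x^3/3 - sqrt(3)*x^2/6


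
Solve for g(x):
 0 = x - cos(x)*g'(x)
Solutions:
 g(x) = C1 + Integral(x/cos(x), x)


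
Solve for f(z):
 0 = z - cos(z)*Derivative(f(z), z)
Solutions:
 f(z) = C1 + Integral(z/cos(z), z)


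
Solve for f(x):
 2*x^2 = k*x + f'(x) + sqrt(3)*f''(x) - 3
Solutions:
 f(x) = C1 + C2*exp(-sqrt(3)*x/3) - k*x^2/2 + sqrt(3)*k*x + 2*x^3/3 - 2*sqrt(3)*x^2 + 15*x


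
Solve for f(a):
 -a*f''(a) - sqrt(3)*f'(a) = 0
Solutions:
 f(a) = C1 + C2*a^(1 - sqrt(3))


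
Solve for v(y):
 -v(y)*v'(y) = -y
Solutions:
 v(y) = -sqrt(C1 + y^2)
 v(y) = sqrt(C1 + y^2)


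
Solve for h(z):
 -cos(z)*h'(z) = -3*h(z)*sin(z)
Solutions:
 h(z) = C1/cos(z)^3


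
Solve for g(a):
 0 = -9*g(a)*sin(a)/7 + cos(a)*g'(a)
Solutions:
 g(a) = C1/cos(a)^(9/7)


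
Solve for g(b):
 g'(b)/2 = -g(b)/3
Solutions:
 g(b) = C1*exp(-2*b/3)


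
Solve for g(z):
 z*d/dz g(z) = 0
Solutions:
 g(z) = C1


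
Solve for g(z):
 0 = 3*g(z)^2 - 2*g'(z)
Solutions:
 g(z) = -2/(C1 + 3*z)


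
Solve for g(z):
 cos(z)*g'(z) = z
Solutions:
 g(z) = C1 + Integral(z/cos(z), z)


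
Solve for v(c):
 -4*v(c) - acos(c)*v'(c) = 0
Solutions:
 v(c) = C1*exp(-4*Integral(1/acos(c), c))


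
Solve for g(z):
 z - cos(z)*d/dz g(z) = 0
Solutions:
 g(z) = C1 + Integral(z/cos(z), z)


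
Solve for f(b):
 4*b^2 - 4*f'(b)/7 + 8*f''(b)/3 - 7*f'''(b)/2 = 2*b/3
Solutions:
 f(b) = C1 + 7*b^3/3 + 385*b^2/12 + 7693*b/36 + (C2*sin(2*sqrt(2)*b/21) + C3*cos(2*sqrt(2)*b/21))*exp(8*b/21)


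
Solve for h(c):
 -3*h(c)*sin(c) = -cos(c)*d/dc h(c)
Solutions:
 h(c) = C1/cos(c)^3


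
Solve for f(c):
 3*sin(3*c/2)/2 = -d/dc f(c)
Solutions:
 f(c) = C1 + cos(3*c/2)


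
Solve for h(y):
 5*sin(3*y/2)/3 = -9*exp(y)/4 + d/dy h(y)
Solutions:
 h(y) = C1 + 9*exp(y)/4 - 10*cos(3*y/2)/9


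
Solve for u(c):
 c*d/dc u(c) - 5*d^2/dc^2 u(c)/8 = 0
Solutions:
 u(c) = C1 + C2*erfi(2*sqrt(5)*c/5)


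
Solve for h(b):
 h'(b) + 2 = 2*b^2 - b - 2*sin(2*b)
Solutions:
 h(b) = C1 + 2*b^3/3 - b^2/2 - 2*b + cos(2*b)


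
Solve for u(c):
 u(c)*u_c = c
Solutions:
 u(c) = -sqrt(C1 + c^2)
 u(c) = sqrt(C1 + c^2)


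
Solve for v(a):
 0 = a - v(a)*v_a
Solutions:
 v(a) = -sqrt(C1 + a^2)
 v(a) = sqrt(C1 + a^2)


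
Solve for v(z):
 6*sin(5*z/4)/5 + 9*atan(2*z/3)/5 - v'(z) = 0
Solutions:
 v(z) = C1 + 9*z*atan(2*z/3)/5 - 27*log(4*z^2 + 9)/20 - 24*cos(5*z/4)/25


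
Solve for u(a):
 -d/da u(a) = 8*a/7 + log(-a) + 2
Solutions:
 u(a) = C1 - 4*a^2/7 - a*log(-a) - a


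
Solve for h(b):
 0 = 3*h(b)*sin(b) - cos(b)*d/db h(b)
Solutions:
 h(b) = C1/cos(b)^3


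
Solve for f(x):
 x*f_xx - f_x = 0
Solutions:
 f(x) = C1 + C2*x^2


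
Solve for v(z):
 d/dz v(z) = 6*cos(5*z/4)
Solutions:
 v(z) = C1 + 24*sin(5*z/4)/5


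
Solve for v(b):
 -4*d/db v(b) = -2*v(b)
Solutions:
 v(b) = C1*exp(b/2)


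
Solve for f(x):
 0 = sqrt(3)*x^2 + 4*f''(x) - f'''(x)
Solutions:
 f(x) = C1 + C2*x + C3*exp(4*x) - sqrt(3)*x^4/48 - sqrt(3)*x^3/48 - sqrt(3)*x^2/64


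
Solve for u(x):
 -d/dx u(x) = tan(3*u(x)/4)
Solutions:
 u(x) = -4*asin(C1*exp(-3*x/4))/3 + 4*pi/3
 u(x) = 4*asin(C1*exp(-3*x/4))/3


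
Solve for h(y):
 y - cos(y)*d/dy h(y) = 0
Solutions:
 h(y) = C1 + Integral(y/cos(y), y)


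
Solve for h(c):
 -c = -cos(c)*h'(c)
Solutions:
 h(c) = C1 + Integral(c/cos(c), c)


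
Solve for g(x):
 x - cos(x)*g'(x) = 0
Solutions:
 g(x) = C1 + Integral(x/cos(x), x)


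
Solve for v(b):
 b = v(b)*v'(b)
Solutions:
 v(b) = -sqrt(C1 + b^2)
 v(b) = sqrt(C1 + b^2)


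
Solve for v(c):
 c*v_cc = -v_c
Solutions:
 v(c) = C1 + C2*log(c)


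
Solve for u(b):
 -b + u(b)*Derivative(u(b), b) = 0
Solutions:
 u(b) = -sqrt(C1 + b^2)
 u(b) = sqrt(C1 + b^2)


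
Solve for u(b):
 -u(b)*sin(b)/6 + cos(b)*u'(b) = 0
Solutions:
 u(b) = C1/cos(b)^(1/6)


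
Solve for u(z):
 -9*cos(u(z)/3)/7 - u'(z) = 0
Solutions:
 9*z/7 - 3*log(sin(u(z)/3) - 1)/2 + 3*log(sin(u(z)/3) + 1)/2 = C1


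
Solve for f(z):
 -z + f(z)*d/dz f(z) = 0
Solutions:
 f(z) = -sqrt(C1 + z^2)
 f(z) = sqrt(C1 + z^2)


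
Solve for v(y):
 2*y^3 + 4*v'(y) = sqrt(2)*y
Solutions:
 v(y) = C1 - y^4/8 + sqrt(2)*y^2/8


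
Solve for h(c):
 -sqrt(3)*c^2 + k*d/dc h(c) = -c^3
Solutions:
 h(c) = C1 - c^4/(4*k) + sqrt(3)*c^3/(3*k)


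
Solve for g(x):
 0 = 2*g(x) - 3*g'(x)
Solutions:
 g(x) = C1*exp(2*x/3)


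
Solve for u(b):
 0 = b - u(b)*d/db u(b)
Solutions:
 u(b) = -sqrt(C1 + b^2)
 u(b) = sqrt(C1 + b^2)


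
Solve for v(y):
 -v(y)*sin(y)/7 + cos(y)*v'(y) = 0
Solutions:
 v(y) = C1/cos(y)^(1/7)


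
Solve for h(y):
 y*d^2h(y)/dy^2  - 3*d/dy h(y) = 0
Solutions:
 h(y) = C1 + C2*y^4


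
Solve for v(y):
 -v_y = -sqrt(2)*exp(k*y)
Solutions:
 v(y) = C1 + sqrt(2)*exp(k*y)/k


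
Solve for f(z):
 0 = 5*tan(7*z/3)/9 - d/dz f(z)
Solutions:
 f(z) = C1 - 5*log(cos(7*z/3))/21


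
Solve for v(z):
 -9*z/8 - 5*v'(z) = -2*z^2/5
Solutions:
 v(z) = C1 + 2*z^3/75 - 9*z^2/80


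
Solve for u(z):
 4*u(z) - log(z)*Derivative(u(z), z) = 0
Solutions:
 u(z) = C1*exp(4*li(z))


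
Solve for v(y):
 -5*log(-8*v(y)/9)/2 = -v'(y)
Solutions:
 -2*Integral(1/(log(-_y) - 2*log(3) + 3*log(2)), (_y, v(y)))/5 = C1 - y


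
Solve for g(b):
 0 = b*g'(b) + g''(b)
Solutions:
 g(b) = C1 + C2*erf(sqrt(2)*b/2)


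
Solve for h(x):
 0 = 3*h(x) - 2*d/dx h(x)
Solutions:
 h(x) = C1*exp(3*x/2)


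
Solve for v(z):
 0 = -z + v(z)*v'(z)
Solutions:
 v(z) = -sqrt(C1 + z^2)
 v(z) = sqrt(C1 + z^2)


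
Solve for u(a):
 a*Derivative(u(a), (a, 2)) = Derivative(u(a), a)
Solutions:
 u(a) = C1 + C2*a^2


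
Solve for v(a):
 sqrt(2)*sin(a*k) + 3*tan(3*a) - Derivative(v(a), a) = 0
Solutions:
 v(a) = C1 + sqrt(2)*Piecewise((-cos(a*k)/k, Ne(k, 0)), (0, True)) - log(cos(3*a))


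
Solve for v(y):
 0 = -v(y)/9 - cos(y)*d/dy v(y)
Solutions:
 v(y) = C1*(sin(y) - 1)^(1/18)/(sin(y) + 1)^(1/18)


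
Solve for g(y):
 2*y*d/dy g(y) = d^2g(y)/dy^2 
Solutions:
 g(y) = C1 + C2*erfi(y)


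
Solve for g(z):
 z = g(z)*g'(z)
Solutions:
 g(z) = -sqrt(C1 + z^2)
 g(z) = sqrt(C1 + z^2)


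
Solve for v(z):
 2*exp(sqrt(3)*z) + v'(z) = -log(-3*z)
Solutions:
 v(z) = C1 - z*log(-z) + z*(1 - log(3)) - 2*sqrt(3)*exp(sqrt(3)*z)/3


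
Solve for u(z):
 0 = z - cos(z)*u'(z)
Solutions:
 u(z) = C1 + Integral(z/cos(z), z)


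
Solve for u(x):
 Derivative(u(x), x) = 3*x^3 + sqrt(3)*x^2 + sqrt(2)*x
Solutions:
 u(x) = C1 + 3*x^4/4 + sqrt(3)*x^3/3 + sqrt(2)*x^2/2


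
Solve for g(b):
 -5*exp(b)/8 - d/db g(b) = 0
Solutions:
 g(b) = C1 - 5*exp(b)/8


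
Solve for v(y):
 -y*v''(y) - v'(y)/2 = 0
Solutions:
 v(y) = C1 + C2*sqrt(y)


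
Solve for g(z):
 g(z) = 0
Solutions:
 g(z) = 0


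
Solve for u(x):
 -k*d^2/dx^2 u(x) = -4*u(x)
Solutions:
 u(x) = C1*exp(-2*x*sqrt(1/k)) + C2*exp(2*x*sqrt(1/k))


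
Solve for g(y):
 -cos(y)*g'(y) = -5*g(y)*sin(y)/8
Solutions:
 g(y) = C1/cos(y)^(5/8)


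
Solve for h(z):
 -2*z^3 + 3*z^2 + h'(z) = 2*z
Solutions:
 h(z) = C1 + z^4/2 - z^3 + z^2


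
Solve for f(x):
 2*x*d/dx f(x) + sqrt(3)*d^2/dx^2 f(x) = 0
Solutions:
 f(x) = C1 + C2*erf(3^(3/4)*x/3)


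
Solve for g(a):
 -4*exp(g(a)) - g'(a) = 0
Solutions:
 g(a) = log(1/(C1 + 4*a))


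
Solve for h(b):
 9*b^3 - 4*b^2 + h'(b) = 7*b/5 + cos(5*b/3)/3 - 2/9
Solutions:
 h(b) = C1 - 9*b^4/4 + 4*b^3/3 + 7*b^2/10 - 2*b/9 + sin(5*b/3)/5


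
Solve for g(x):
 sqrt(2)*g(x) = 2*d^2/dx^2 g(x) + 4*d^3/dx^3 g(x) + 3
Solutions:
 g(x) = C1*exp(-x*((-1 + sqrt(-1 + (1 - 27*sqrt(2))^2) + 27*sqrt(2))^(-1/3) + 2 + (-1 + sqrt(-1 + (1 - 27*sqrt(2))^2) + 27*sqrt(2))^(1/3))/12)*sin(sqrt(3)*x*(-(-1 + sqrt(-1 + (1 - 27*sqrt(2))^2) + 27*sqrt(2))^(1/3) + (-1 + sqrt(-1 + (1 - 27*sqrt(2))^2) + 27*sqrt(2))^(-1/3))/12) + C2*exp(-x*((-1 + sqrt(-1 + (1 - 27*sqrt(2))^2) + 27*sqrt(2))^(-1/3) + 2 + (-1 + sqrt(-1 + (1 - 27*sqrt(2))^2) + 27*sqrt(2))^(1/3))/12)*cos(sqrt(3)*x*(-(-1 + sqrt(-1 + (1 - 27*sqrt(2))^2) + 27*sqrt(2))^(1/3) + (-1 + sqrt(-1 + (1 - 27*sqrt(2))^2) + 27*sqrt(2))^(-1/3))/12) + C3*exp(x*(-1 + (-1 + sqrt(-1 + (1 - 27*sqrt(2))^2) + 27*sqrt(2))^(-1/3) + (-1 + sqrt(-1 + (1 - 27*sqrt(2))^2) + 27*sqrt(2))^(1/3))/6) + 3*sqrt(2)/2


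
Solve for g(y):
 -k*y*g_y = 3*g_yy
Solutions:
 g(y) = Piecewise((-sqrt(6)*sqrt(pi)*C1*erf(sqrt(6)*sqrt(k)*y/6)/(2*sqrt(k)) - C2, (k > 0) | (k < 0)), (-C1*y - C2, True))


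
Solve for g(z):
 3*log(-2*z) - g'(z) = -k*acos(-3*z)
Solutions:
 g(z) = C1 + k*(z*acos(-3*z) + sqrt(1 - 9*z^2)/3) + 3*z*log(-z) - 3*z + 3*z*log(2)


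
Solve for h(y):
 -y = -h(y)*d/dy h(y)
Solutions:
 h(y) = -sqrt(C1 + y^2)
 h(y) = sqrt(C1 + y^2)


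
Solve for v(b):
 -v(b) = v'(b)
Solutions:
 v(b) = C1*exp(-b)


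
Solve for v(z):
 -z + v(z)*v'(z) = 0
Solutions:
 v(z) = -sqrt(C1 + z^2)
 v(z) = sqrt(C1 + z^2)


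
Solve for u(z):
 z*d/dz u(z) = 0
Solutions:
 u(z) = C1


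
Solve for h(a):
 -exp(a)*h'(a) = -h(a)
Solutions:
 h(a) = C1*exp(-exp(-a))


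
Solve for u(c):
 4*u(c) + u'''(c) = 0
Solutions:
 u(c) = C3*exp(-2^(2/3)*c) + (C1*sin(2^(2/3)*sqrt(3)*c/2) + C2*cos(2^(2/3)*sqrt(3)*c/2))*exp(2^(2/3)*c/2)


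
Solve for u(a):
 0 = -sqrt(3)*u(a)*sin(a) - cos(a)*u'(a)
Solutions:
 u(a) = C1*cos(a)^(sqrt(3))


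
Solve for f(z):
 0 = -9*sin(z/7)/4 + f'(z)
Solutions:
 f(z) = C1 - 63*cos(z/7)/4


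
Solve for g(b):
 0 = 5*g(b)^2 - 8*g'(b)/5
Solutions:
 g(b) = -8/(C1 + 25*b)


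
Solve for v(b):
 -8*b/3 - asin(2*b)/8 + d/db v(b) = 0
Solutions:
 v(b) = C1 + 4*b^2/3 + b*asin(2*b)/8 + sqrt(1 - 4*b^2)/16


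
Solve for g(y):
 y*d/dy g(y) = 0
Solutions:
 g(y) = C1


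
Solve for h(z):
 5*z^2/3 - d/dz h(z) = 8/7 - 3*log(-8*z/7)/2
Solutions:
 h(z) = C1 + 5*z^3/9 + 3*z*log(-z)/2 + z*(-21*log(7) - 37 + 63*log(2))/14


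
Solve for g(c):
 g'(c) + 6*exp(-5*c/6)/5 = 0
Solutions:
 g(c) = C1 + 36*exp(-5*c/6)/25


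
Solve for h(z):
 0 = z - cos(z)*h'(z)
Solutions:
 h(z) = C1 + Integral(z/cos(z), z)


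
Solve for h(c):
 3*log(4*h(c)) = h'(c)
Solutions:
 -Integral(1/(log(_y) + 2*log(2)), (_y, h(c)))/3 = C1 - c


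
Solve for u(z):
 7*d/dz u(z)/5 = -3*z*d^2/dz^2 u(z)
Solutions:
 u(z) = C1 + C2*z^(8/15)


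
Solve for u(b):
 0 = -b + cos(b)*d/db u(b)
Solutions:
 u(b) = C1 + Integral(b/cos(b), b)


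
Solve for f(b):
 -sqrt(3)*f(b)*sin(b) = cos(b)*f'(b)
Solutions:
 f(b) = C1*cos(b)^(sqrt(3))


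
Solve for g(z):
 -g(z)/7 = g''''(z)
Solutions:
 g(z) = (C1*sin(sqrt(2)*7^(3/4)*z/14) + C2*cos(sqrt(2)*7^(3/4)*z/14))*exp(-sqrt(2)*7^(3/4)*z/14) + (C3*sin(sqrt(2)*7^(3/4)*z/14) + C4*cos(sqrt(2)*7^(3/4)*z/14))*exp(sqrt(2)*7^(3/4)*z/14)


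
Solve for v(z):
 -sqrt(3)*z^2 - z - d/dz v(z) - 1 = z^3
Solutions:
 v(z) = C1 - z^4/4 - sqrt(3)*z^3/3 - z^2/2 - z


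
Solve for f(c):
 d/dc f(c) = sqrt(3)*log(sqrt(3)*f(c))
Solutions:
 -2*sqrt(3)*Integral(1/(2*log(_y) + log(3)), (_y, f(c)))/3 = C1 - c


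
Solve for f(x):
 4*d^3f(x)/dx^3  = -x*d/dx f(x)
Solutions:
 f(x) = C1 + Integral(C2*airyai(-2^(1/3)*x/2) + C3*airybi(-2^(1/3)*x/2), x)


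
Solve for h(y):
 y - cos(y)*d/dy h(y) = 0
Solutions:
 h(y) = C1 + Integral(y/cos(y), y)


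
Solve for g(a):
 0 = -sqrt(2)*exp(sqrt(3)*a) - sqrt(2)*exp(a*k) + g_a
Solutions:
 g(a) = C1 + sqrt(6)*exp(sqrt(3)*a)/3 + sqrt(2)*exp(a*k)/k


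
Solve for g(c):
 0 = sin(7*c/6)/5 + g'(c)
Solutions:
 g(c) = C1 + 6*cos(7*c/6)/35


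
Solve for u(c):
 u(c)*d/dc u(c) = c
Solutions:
 u(c) = -sqrt(C1 + c^2)
 u(c) = sqrt(C1 + c^2)


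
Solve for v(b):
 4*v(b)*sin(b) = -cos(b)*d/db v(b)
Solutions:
 v(b) = C1*cos(b)^4


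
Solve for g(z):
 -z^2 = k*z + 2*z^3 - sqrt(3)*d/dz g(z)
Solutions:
 g(z) = C1 + sqrt(3)*k*z^2/6 + sqrt(3)*z^4/6 + sqrt(3)*z^3/9


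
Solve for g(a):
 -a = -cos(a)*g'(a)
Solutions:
 g(a) = C1 + Integral(a/cos(a), a)


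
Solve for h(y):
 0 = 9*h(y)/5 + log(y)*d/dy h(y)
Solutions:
 h(y) = C1*exp(-9*li(y)/5)


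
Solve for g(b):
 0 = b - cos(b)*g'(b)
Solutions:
 g(b) = C1 + Integral(b/cos(b), b)


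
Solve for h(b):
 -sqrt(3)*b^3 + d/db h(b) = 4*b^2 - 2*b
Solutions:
 h(b) = C1 + sqrt(3)*b^4/4 + 4*b^3/3 - b^2


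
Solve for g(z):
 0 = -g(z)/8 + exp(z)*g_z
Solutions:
 g(z) = C1*exp(-exp(-z)/8)


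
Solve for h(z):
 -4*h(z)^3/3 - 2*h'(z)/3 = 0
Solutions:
 h(z) = -sqrt(2)*sqrt(-1/(C1 - 2*z))/2
 h(z) = sqrt(2)*sqrt(-1/(C1 - 2*z))/2


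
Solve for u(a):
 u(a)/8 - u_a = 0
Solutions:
 u(a) = C1*exp(a/8)


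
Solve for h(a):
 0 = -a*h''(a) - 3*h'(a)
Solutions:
 h(a) = C1 + C2/a^2


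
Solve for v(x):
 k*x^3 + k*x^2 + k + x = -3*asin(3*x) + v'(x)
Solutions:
 v(x) = C1 + k*x^4/4 + k*x^3/3 + k*x + x^2/2 + 3*x*asin(3*x) + sqrt(1 - 9*x^2)


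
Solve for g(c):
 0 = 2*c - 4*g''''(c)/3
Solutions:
 g(c) = C1 + C2*c + C3*c^2 + C4*c^3 + c^5/80


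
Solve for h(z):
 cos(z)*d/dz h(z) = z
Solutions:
 h(z) = C1 + Integral(z/cos(z), z)


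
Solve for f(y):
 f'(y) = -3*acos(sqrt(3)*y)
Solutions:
 f(y) = C1 - 3*y*acos(sqrt(3)*y) + sqrt(3)*sqrt(1 - 3*y^2)


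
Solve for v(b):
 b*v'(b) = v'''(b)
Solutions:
 v(b) = C1 + Integral(C2*airyai(b) + C3*airybi(b), b)


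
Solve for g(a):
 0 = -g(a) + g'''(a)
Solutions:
 g(a) = C3*exp(a) + (C1*sin(sqrt(3)*a/2) + C2*cos(sqrt(3)*a/2))*exp(-a/2)


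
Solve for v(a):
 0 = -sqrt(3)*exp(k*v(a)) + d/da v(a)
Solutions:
 v(a) = Piecewise((log(-1/(C1*k + sqrt(3)*a*k))/k, Ne(k, 0)), (nan, True))
 v(a) = Piecewise((C1 + sqrt(3)*a, Eq(k, 0)), (nan, True))


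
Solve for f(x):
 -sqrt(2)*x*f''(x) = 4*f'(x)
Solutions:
 f(x) = C1 + C2*x^(1 - 2*sqrt(2))


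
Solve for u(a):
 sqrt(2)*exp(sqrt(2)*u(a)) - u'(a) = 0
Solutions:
 u(a) = sqrt(2)*(2*log(-1/(C1 + sqrt(2)*a)) - log(2))/4


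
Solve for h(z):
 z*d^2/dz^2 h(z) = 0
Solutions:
 h(z) = C1 + C2*z


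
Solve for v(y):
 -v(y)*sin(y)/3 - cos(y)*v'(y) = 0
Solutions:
 v(y) = C1*cos(y)^(1/3)


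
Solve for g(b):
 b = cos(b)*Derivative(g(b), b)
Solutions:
 g(b) = C1 + Integral(b/cos(b), b)


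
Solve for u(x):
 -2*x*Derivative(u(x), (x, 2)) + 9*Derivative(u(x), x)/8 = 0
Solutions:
 u(x) = C1 + C2*x^(25/16)


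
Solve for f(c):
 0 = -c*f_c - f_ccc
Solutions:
 f(c) = C1 + Integral(C2*airyai(-c) + C3*airybi(-c), c)


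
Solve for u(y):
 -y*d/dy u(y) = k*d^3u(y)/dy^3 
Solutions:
 u(y) = C1 + Integral(C2*airyai(y*(-1/k)^(1/3)) + C3*airybi(y*(-1/k)^(1/3)), y)


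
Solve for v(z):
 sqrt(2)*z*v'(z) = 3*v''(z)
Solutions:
 v(z) = C1 + C2*erfi(2^(3/4)*sqrt(3)*z/6)


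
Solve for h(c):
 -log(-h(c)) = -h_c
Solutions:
 -li(-h(c)) = C1 + c


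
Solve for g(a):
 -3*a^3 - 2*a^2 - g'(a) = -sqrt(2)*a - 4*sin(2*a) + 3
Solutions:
 g(a) = C1 - 3*a^4/4 - 2*a^3/3 + sqrt(2)*a^2/2 - 3*a - 2*cos(2*a)


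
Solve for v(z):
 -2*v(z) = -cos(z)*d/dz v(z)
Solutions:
 v(z) = C1*(sin(z) + 1)/(sin(z) - 1)


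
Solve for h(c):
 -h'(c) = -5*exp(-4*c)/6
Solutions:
 h(c) = C1 - 5*exp(-4*c)/24


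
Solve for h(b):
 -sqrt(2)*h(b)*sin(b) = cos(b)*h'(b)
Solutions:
 h(b) = C1*cos(b)^(sqrt(2))


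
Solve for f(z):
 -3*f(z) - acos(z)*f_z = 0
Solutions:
 f(z) = C1*exp(-3*Integral(1/acos(z), z))


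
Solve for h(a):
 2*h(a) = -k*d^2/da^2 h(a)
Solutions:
 h(a) = C1*exp(-sqrt(2)*a*sqrt(-1/k)) + C2*exp(sqrt(2)*a*sqrt(-1/k))


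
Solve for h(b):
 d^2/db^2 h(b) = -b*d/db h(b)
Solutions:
 h(b) = C1 + C2*erf(sqrt(2)*b/2)


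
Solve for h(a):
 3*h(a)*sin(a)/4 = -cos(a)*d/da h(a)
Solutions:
 h(a) = C1*cos(a)^(3/4)


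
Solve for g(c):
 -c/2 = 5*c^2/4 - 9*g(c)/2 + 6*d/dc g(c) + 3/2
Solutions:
 g(c) = C1*exp(3*c/4) + 5*c^2/18 + 23*c/27 + 119/81


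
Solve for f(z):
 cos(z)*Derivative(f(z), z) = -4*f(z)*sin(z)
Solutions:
 f(z) = C1*cos(z)^4


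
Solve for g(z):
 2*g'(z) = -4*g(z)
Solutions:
 g(z) = C1*exp(-2*z)


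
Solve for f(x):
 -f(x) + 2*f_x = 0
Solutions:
 f(x) = C1*exp(x/2)


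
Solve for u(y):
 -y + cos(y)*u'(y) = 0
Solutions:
 u(y) = C1 + Integral(y/cos(y), y)


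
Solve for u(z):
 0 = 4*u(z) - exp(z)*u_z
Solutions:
 u(z) = C1*exp(-4*exp(-z))


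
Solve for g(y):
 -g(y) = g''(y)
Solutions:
 g(y) = C1*sin(y) + C2*cos(y)


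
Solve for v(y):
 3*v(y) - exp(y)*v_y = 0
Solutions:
 v(y) = C1*exp(-3*exp(-y))


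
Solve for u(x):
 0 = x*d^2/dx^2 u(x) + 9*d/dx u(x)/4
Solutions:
 u(x) = C1 + C2/x^(5/4)


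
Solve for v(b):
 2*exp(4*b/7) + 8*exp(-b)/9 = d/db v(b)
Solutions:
 v(b) = C1 + 7*exp(4*b/7)/2 - 8*exp(-b)/9


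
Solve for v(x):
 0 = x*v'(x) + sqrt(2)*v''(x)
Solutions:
 v(x) = C1 + C2*erf(2^(1/4)*x/2)


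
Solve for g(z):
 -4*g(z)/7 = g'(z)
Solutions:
 g(z) = C1*exp(-4*z/7)


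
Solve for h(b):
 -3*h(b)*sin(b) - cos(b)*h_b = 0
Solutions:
 h(b) = C1*cos(b)^3


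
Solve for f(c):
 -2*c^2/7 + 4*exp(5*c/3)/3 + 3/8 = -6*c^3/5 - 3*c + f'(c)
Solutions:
 f(c) = C1 + 3*c^4/10 - 2*c^3/21 + 3*c^2/2 + 3*c/8 + 4*exp(5*c/3)/5


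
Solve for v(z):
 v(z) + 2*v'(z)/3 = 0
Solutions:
 v(z) = C1*exp(-3*z/2)


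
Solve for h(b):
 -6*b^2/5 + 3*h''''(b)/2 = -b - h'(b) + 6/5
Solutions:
 h(b) = C1 + C4*exp(-2^(1/3)*3^(2/3)*b/3) + 2*b^3/5 - b^2/2 + 6*b/5 + (C2*sin(2^(1/3)*3^(1/6)*b/2) + C3*cos(2^(1/3)*3^(1/6)*b/2))*exp(2^(1/3)*3^(2/3)*b/6)


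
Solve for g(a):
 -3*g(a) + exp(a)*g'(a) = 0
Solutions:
 g(a) = C1*exp(-3*exp(-a))


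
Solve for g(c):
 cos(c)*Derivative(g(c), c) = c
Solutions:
 g(c) = C1 + Integral(c/cos(c), c)


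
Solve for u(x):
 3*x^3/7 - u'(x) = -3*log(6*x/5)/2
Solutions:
 u(x) = C1 + 3*x^4/28 + 3*x*log(x)/2 - 3*x*log(5)/2 - 3*x/2 + 3*x*log(6)/2


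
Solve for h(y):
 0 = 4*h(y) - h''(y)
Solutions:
 h(y) = C1*exp(-2*y) + C2*exp(2*y)


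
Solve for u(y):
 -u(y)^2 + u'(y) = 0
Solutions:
 u(y) = -1/(C1 + y)


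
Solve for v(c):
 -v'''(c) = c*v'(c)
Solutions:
 v(c) = C1 + Integral(C2*airyai(-c) + C3*airybi(-c), c)


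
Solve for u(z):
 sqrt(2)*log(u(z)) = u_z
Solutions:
 li(u(z)) = C1 + sqrt(2)*z


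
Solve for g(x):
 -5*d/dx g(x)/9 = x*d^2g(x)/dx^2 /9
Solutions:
 g(x) = C1 + C2/x^4


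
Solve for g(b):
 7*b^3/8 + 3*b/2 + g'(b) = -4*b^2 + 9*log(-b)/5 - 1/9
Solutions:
 g(b) = C1 - 7*b^4/32 - 4*b^3/3 - 3*b^2/4 + 9*b*log(-b)/5 - 86*b/45


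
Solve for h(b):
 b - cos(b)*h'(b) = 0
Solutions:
 h(b) = C1 + Integral(b/cos(b), b)


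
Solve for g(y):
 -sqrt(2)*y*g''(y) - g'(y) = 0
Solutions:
 g(y) = C1 + C2*y^(1 - sqrt(2)/2)


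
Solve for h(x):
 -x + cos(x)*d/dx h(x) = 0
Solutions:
 h(x) = C1 + Integral(x/cos(x), x)


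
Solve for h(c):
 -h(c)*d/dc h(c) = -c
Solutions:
 h(c) = -sqrt(C1 + c^2)
 h(c) = sqrt(C1 + c^2)


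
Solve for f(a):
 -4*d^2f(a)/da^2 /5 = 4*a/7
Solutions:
 f(a) = C1 + C2*a - 5*a^3/42


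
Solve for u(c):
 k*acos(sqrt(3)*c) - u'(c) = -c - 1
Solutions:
 u(c) = C1 + c^2/2 + c + k*(c*acos(sqrt(3)*c) - sqrt(3)*sqrt(1 - 3*c^2)/3)


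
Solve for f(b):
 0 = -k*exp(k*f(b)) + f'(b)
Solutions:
 f(b) = Piecewise((log(-1/(C1*k + b*k^2))/k, Ne(k, 0)), (nan, True))
 f(b) = Piecewise((C1 + b*k, Eq(k, 0)), (nan, True))


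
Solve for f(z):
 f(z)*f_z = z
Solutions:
 f(z) = -sqrt(C1 + z^2)
 f(z) = sqrt(C1 + z^2)


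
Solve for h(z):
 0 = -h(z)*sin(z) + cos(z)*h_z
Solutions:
 h(z) = C1/cos(z)


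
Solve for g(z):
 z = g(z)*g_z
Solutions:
 g(z) = -sqrt(C1 + z^2)
 g(z) = sqrt(C1 + z^2)


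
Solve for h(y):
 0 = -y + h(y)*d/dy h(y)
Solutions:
 h(y) = -sqrt(C1 + y^2)
 h(y) = sqrt(C1 + y^2)


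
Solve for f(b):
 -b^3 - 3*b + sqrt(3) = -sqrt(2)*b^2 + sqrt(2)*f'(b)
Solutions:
 f(b) = C1 - sqrt(2)*b^4/8 + b^3/3 - 3*sqrt(2)*b^2/4 + sqrt(6)*b/2


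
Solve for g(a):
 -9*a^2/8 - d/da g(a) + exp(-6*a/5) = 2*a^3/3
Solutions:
 g(a) = C1 - a^4/6 - 3*a^3/8 - 5*exp(-6*a/5)/6


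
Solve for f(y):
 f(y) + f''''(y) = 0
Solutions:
 f(y) = (C1*sin(sqrt(2)*y/2) + C2*cos(sqrt(2)*y/2))*exp(-sqrt(2)*y/2) + (C3*sin(sqrt(2)*y/2) + C4*cos(sqrt(2)*y/2))*exp(sqrt(2)*y/2)


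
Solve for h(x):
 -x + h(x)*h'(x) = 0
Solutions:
 h(x) = -sqrt(C1 + x^2)
 h(x) = sqrt(C1 + x^2)


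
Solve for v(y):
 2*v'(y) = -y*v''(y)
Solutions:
 v(y) = C1 + C2/y


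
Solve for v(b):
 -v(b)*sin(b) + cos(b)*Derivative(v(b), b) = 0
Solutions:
 v(b) = C1/cos(b)


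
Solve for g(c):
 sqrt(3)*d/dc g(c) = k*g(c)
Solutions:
 g(c) = C1*exp(sqrt(3)*c*k/3)


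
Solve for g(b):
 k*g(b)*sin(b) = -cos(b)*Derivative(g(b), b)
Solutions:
 g(b) = C1*exp(k*log(cos(b)))


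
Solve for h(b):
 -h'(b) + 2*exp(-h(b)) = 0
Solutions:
 h(b) = log(C1 + 2*b)


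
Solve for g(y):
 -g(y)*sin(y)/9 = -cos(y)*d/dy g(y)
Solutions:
 g(y) = C1/cos(y)^(1/9)


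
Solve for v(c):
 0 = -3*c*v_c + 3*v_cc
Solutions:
 v(c) = C1 + C2*erfi(sqrt(2)*c/2)


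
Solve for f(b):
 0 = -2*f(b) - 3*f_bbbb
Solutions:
 f(b) = (C1*sin(6^(3/4)*b/6) + C2*cos(6^(3/4)*b/6))*exp(-6^(3/4)*b/6) + (C3*sin(6^(3/4)*b/6) + C4*cos(6^(3/4)*b/6))*exp(6^(3/4)*b/6)


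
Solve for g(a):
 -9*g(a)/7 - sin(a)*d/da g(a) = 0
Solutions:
 g(a) = C1*(cos(a) + 1)^(9/14)/(cos(a) - 1)^(9/14)


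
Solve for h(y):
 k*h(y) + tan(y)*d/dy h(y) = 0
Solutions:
 h(y) = C1*exp(-k*log(sin(y)))


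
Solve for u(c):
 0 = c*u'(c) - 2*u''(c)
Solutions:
 u(c) = C1 + C2*erfi(c/2)


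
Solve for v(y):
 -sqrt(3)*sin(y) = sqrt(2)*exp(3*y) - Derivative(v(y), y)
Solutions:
 v(y) = C1 + sqrt(2)*exp(3*y)/3 - sqrt(3)*cos(y)


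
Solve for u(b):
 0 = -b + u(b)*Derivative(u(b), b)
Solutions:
 u(b) = -sqrt(C1 + b^2)
 u(b) = sqrt(C1 + b^2)


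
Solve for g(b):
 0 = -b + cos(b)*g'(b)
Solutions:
 g(b) = C1 + Integral(b/cos(b), b)


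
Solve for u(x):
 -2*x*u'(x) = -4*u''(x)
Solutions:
 u(x) = C1 + C2*erfi(x/2)


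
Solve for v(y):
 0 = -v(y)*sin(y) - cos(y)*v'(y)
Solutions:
 v(y) = C1*cos(y)


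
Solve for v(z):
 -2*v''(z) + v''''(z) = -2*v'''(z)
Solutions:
 v(z) = C1 + C2*z + C3*exp(z*(-1 + sqrt(3))) + C4*exp(-z*(1 + sqrt(3)))


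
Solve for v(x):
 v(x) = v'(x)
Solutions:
 v(x) = C1*exp(x)


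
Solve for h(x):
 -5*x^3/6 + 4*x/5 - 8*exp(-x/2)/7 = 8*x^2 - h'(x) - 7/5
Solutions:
 h(x) = C1 + 5*x^4/24 + 8*x^3/3 - 2*x^2/5 - 7*x/5 - 16*exp(-x/2)/7


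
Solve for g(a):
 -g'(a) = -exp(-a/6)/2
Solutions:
 g(a) = C1 - 3*exp(-a/6)


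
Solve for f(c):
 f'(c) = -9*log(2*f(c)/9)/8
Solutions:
 8*Integral(1/(log(_y) - 2*log(3) + log(2)), (_y, f(c)))/9 = C1 - c


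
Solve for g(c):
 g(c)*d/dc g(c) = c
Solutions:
 g(c) = -sqrt(C1 + c^2)
 g(c) = sqrt(C1 + c^2)


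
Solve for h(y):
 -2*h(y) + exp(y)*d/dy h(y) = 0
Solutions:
 h(y) = C1*exp(-2*exp(-y))


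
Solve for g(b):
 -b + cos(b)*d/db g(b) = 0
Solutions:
 g(b) = C1 + Integral(b/cos(b), b)


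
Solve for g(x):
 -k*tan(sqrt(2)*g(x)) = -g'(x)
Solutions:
 g(x) = sqrt(2)*(pi - asin(C1*exp(sqrt(2)*k*x)))/2
 g(x) = sqrt(2)*asin(C1*exp(sqrt(2)*k*x))/2


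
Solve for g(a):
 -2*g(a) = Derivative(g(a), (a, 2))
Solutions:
 g(a) = C1*sin(sqrt(2)*a) + C2*cos(sqrt(2)*a)


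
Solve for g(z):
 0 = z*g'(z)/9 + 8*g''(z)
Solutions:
 g(z) = C1 + C2*erf(z/12)


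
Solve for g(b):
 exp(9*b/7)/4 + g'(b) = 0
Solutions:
 g(b) = C1 - 7*exp(9*b/7)/36


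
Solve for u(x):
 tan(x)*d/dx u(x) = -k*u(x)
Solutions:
 u(x) = C1*exp(-k*log(sin(x)))


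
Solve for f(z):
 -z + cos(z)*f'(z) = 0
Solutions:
 f(z) = C1 + Integral(z/cos(z), z)


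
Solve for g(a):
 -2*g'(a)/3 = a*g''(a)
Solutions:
 g(a) = C1 + C2*a^(1/3)


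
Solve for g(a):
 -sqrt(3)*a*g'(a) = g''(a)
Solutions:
 g(a) = C1 + C2*erf(sqrt(2)*3^(1/4)*a/2)


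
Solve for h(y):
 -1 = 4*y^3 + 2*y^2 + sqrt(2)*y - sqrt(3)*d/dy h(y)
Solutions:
 h(y) = C1 + sqrt(3)*y^4/3 + 2*sqrt(3)*y^3/9 + sqrt(6)*y^2/6 + sqrt(3)*y/3


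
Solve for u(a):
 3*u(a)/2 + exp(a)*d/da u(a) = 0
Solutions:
 u(a) = C1*exp(3*exp(-a)/2)


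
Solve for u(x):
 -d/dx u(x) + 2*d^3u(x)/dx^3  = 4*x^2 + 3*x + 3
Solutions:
 u(x) = C1 + C2*exp(-sqrt(2)*x/2) + C3*exp(sqrt(2)*x/2) - 4*x^3/3 - 3*x^2/2 - 19*x


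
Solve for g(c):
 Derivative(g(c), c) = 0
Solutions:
 g(c) = C1


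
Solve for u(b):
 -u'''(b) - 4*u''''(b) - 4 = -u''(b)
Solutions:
 u(b) = C1 + C2*b + C3*exp(b*(-1 + sqrt(17))/8) + C4*exp(-b*(1 + sqrt(17))/8) + 2*b^2


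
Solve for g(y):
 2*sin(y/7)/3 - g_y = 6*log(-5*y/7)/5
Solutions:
 g(y) = C1 - 6*y*log(-y)/5 - 6*y*log(5)/5 + 6*y/5 + 6*y*log(7)/5 - 14*cos(y/7)/3


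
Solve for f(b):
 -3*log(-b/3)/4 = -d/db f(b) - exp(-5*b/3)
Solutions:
 f(b) = C1 + 3*b*log(-b)/4 + 3*b*(-log(3) - 1)/4 + 3*exp(-5*b/3)/5


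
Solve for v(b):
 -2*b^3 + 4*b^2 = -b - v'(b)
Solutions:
 v(b) = C1 + b^4/2 - 4*b^3/3 - b^2/2


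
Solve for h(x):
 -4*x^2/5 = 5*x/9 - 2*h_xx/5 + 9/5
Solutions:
 h(x) = C1 + C2*x + x^4/6 + 25*x^3/108 + 9*x^2/4


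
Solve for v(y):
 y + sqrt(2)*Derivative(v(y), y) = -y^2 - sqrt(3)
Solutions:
 v(y) = C1 - sqrt(2)*y^3/6 - sqrt(2)*y^2/4 - sqrt(6)*y/2


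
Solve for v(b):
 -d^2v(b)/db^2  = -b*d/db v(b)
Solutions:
 v(b) = C1 + C2*erfi(sqrt(2)*b/2)


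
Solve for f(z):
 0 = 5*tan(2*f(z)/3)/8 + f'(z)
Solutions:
 f(z) = -3*asin(C1*exp(-5*z/12))/2 + 3*pi/2
 f(z) = 3*asin(C1*exp(-5*z/12))/2


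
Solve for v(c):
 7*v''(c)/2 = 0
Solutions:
 v(c) = C1 + C2*c


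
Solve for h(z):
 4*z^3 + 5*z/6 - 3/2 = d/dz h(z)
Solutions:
 h(z) = C1 + z^4 + 5*z^2/12 - 3*z/2


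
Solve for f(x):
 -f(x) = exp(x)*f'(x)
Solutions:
 f(x) = C1*exp(exp(-x))


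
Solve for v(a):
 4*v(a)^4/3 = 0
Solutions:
 v(a) = 0


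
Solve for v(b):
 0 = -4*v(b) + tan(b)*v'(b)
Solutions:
 v(b) = C1*sin(b)^4


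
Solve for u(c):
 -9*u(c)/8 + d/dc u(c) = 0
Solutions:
 u(c) = C1*exp(9*c/8)


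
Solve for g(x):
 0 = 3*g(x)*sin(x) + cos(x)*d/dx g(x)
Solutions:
 g(x) = C1*cos(x)^3


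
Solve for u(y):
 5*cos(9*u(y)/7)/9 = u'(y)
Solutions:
 -5*y/9 - 7*log(sin(9*u(y)/7) - 1)/18 + 7*log(sin(9*u(y)/7) + 1)/18 = C1


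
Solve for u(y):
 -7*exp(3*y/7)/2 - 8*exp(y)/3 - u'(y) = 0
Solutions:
 u(y) = C1 - 49*exp(3*y/7)/6 - 8*exp(y)/3


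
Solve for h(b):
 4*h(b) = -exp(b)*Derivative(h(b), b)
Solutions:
 h(b) = C1*exp(4*exp(-b))


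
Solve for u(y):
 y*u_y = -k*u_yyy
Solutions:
 u(y) = C1 + Integral(C2*airyai(y*(-1/k)^(1/3)) + C3*airybi(y*(-1/k)^(1/3)), y)


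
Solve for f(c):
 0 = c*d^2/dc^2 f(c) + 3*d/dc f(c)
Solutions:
 f(c) = C1 + C2/c^2


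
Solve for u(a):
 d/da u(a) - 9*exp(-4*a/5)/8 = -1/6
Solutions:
 u(a) = C1 - a/6 - 45*exp(-4*a/5)/32


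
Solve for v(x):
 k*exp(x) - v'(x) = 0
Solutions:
 v(x) = C1 + k*exp(x)


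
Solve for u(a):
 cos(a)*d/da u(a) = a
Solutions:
 u(a) = C1 + Integral(a/cos(a), a)


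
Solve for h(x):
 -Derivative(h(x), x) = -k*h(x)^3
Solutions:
 h(x) = -sqrt(2)*sqrt(-1/(C1 + k*x))/2
 h(x) = sqrt(2)*sqrt(-1/(C1 + k*x))/2


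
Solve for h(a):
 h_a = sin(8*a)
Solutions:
 h(a) = C1 - cos(8*a)/8


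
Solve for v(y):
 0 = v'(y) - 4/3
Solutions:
 v(y) = C1 + 4*y/3


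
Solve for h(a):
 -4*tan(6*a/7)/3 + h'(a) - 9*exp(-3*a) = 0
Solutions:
 h(a) = C1 + 7*log(tan(6*a/7)^2 + 1)/9 - 3*exp(-3*a)


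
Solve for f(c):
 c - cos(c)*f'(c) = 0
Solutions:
 f(c) = C1 + Integral(c/cos(c), c)


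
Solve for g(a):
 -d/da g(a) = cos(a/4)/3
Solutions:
 g(a) = C1 - 4*sin(a/4)/3


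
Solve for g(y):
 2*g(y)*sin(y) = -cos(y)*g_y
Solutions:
 g(y) = C1*cos(y)^2


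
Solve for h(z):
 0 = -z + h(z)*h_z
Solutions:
 h(z) = -sqrt(C1 + z^2)
 h(z) = sqrt(C1 + z^2)


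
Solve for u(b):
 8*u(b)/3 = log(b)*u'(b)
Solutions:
 u(b) = C1*exp(8*li(b)/3)


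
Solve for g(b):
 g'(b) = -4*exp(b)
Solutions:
 g(b) = C1 - 4*exp(b)


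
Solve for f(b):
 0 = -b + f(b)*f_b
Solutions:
 f(b) = -sqrt(C1 + b^2)
 f(b) = sqrt(C1 + b^2)


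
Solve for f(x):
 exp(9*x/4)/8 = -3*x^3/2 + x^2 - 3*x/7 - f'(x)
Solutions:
 f(x) = C1 - 3*x^4/8 + x^3/3 - 3*x^2/14 - exp(9*x/4)/18


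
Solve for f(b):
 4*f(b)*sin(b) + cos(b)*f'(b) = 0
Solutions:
 f(b) = C1*cos(b)^4


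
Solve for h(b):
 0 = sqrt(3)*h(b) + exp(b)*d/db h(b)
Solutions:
 h(b) = C1*exp(sqrt(3)*exp(-b))


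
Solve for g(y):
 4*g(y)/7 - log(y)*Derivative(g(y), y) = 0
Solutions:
 g(y) = C1*exp(4*li(y)/7)


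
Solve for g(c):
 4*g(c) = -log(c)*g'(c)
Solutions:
 g(c) = C1*exp(-4*li(c))


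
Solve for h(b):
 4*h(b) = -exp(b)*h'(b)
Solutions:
 h(b) = C1*exp(4*exp(-b))


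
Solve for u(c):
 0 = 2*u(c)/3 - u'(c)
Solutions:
 u(c) = C1*exp(2*c/3)


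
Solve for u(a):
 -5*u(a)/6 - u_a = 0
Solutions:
 u(a) = C1*exp(-5*a/6)


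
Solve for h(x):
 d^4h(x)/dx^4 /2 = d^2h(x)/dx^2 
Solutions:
 h(x) = C1 + C2*x + C3*exp(-sqrt(2)*x) + C4*exp(sqrt(2)*x)


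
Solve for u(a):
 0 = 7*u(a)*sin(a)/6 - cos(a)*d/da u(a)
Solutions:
 u(a) = C1/cos(a)^(7/6)


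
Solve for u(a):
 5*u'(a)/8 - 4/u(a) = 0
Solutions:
 u(a) = -sqrt(C1 + 320*a)/5
 u(a) = sqrt(C1 + 320*a)/5


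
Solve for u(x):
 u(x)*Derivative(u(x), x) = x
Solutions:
 u(x) = -sqrt(C1 + x^2)
 u(x) = sqrt(C1 + x^2)


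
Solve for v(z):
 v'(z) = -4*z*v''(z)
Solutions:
 v(z) = C1 + C2*z^(3/4)


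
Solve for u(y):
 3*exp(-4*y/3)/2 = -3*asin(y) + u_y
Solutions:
 u(y) = C1 + 3*y*asin(y) + 3*sqrt(1 - y^2) - 9*exp(-4*y/3)/8


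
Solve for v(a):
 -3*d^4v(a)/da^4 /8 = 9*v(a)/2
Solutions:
 v(a) = (C1*sin(3^(1/4)*a) + C2*cos(3^(1/4)*a))*exp(-3^(1/4)*a) + (C3*sin(3^(1/4)*a) + C4*cos(3^(1/4)*a))*exp(3^(1/4)*a)


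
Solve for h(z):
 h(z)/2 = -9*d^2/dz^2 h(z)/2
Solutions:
 h(z) = C1*sin(z/3) + C2*cos(z/3)


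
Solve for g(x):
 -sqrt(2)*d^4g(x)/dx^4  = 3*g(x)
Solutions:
 g(x) = (C1*sin(2^(3/8)*3^(1/4)*x/2) + C2*cos(2^(3/8)*3^(1/4)*x/2))*exp(-2^(3/8)*3^(1/4)*x/2) + (C3*sin(2^(3/8)*3^(1/4)*x/2) + C4*cos(2^(3/8)*3^(1/4)*x/2))*exp(2^(3/8)*3^(1/4)*x/2)


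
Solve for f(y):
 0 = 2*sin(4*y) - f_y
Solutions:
 f(y) = C1 - cos(4*y)/2


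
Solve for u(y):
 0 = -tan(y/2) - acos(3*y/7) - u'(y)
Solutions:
 u(y) = C1 - y*acos(3*y/7) + sqrt(49 - 9*y^2)/3 + 2*log(cos(y/2))


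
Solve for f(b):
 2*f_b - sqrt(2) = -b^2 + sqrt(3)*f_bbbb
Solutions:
 f(b) = C1 + C4*exp(2^(1/3)*3^(5/6)*b/3) - b^3/6 + sqrt(2)*b/2 + (C2*sin(6^(1/3)*b/2) + C3*cos(6^(1/3)*b/2))*exp(-2^(1/3)*3^(5/6)*b/6)


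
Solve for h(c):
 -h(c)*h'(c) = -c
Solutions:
 h(c) = -sqrt(C1 + c^2)
 h(c) = sqrt(C1 + c^2)


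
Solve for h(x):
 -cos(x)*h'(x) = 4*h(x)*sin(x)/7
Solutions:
 h(x) = C1*cos(x)^(4/7)


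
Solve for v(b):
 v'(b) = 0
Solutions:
 v(b) = C1


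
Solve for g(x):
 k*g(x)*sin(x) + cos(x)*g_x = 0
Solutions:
 g(x) = C1*exp(k*log(cos(x)))


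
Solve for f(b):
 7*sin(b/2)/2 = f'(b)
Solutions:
 f(b) = C1 - 7*cos(b/2)


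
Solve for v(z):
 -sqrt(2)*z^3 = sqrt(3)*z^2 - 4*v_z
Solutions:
 v(z) = C1 + sqrt(2)*z^4/16 + sqrt(3)*z^3/12


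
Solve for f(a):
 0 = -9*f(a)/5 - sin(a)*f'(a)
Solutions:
 f(a) = C1*(cos(a) + 1)^(9/10)/(cos(a) - 1)^(9/10)


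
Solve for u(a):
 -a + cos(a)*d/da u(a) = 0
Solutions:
 u(a) = C1 + Integral(a/cos(a), a)


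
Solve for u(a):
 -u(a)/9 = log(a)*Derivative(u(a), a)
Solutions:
 u(a) = C1*exp(-li(a)/9)


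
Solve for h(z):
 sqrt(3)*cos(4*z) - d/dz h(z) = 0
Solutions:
 h(z) = C1 + sqrt(3)*sin(4*z)/4


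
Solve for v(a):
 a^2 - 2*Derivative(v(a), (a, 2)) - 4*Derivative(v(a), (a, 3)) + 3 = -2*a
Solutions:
 v(a) = C1 + C2*a + C3*exp(-a/2) + a^4/24 - a^3/6 + 7*a^2/4


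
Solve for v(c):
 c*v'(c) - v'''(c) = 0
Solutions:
 v(c) = C1 + Integral(C2*airyai(c) + C3*airybi(c), c)


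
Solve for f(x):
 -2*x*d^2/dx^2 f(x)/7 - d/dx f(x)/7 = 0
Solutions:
 f(x) = C1 + C2*sqrt(x)


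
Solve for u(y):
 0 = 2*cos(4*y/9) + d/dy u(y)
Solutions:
 u(y) = C1 - 9*sin(4*y/9)/2


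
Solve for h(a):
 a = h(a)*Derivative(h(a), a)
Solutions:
 h(a) = -sqrt(C1 + a^2)
 h(a) = sqrt(C1 + a^2)


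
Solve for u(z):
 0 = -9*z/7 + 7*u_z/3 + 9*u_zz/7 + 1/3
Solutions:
 u(z) = C1 + C2*exp(-49*z/27) + 27*z^2/98 - 1072*z/2401


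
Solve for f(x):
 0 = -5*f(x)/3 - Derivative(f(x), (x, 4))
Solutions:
 f(x) = (C1*sin(sqrt(2)*3^(3/4)*5^(1/4)*x/6) + C2*cos(sqrt(2)*3^(3/4)*5^(1/4)*x/6))*exp(-sqrt(2)*3^(3/4)*5^(1/4)*x/6) + (C3*sin(sqrt(2)*3^(3/4)*5^(1/4)*x/6) + C4*cos(sqrt(2)*3^(3/4)*5^(1/4)*x/6))*exp(sqrt(2)*3^(3/4)*5^(1/4)*x/6)


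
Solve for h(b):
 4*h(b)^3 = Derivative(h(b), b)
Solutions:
 h(b) = -sqrt(2)*sqrt(-1/(C1 + 4*b))/2
 h(b) = sqrt(2)*sqrt(-1/(C1 + 4*b))/2


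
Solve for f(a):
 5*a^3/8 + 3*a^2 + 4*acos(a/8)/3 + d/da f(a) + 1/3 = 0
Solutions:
 f(a) = C1 - 5*a^4/32 - a^3 - 4*a*acos(a/8)/3 - a/3 + 4*sqrt(64 - a^2)/3


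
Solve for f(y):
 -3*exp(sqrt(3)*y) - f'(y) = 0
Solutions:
 f(y) = C1 - sqrt(3)*exp(sqrt(3)*y)


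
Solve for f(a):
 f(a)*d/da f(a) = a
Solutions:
 f(a) = -sqrt(C1 + a^2)
 f(a) = sqrt(C1 + a^2)


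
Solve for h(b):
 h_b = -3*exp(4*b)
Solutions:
 h(b) = C1 - 3*exp(4*b)/4


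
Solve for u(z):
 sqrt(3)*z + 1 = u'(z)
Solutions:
 u(z) = C1 + sqrt(3)*z^2/2 + z


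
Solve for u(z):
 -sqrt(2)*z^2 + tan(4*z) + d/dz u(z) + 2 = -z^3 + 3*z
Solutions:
 u(z) = C1 - z^4/4 + sqrt(2)*z^3/3 + 3*z^2/2 - 2*z + log(cos(4*z))/4


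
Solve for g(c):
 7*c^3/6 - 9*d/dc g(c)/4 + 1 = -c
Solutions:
 g(c) = C1 + 7*c^4/54 + 2*c^2/9 + 4*c/9


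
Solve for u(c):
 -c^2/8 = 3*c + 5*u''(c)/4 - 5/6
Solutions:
 u(c) = C1 + C2*c - c^4/120 - 2*c^3/5 + c^2/3


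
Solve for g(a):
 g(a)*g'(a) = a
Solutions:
 g(a) = -sqrt(C1 + a^2)
 g(a) = sqrt(C1 + a^2)


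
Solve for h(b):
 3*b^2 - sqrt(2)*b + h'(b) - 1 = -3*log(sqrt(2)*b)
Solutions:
 h(b) = C1 - b^3 + sqrt(2)*b^2/2 - 3*b*log(b) - 3*b*log(2)/2 + 4*b


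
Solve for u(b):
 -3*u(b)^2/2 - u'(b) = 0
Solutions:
 u(b) = 2/(C1 + 3*b)


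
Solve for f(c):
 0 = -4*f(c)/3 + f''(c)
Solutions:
 f(c) = C1*exp(-2*sqrt(3)*c/3) + C2*exp(2*sqrt(3)*c/3)


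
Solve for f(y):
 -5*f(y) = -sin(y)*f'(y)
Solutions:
 f(y) = C1*sqrt(cos(y) - 1)*(cos(y)^2 - 2*cos(y) + 1)/(sqrt(cos(y) + 1)*(cos(y)^2 + 2*cos(y) + 1))


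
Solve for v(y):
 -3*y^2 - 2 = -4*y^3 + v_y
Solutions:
 v(y) = C1 + y^4 - y^3 - 2*y


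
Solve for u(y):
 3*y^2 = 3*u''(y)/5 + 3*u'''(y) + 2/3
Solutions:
 u(y) = C1 + C2*y + C3*exp(-y/5) + 5*y^4/12 - 25*y^3/3 + 1120*y^2/9


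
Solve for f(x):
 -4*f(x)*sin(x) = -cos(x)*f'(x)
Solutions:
 f(x) = C1/cos(x)^4


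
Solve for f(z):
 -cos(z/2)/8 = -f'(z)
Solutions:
 f(z) = C1 + sin(z/2)/4


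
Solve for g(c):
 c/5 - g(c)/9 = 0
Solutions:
 g(c) = 9*c/5


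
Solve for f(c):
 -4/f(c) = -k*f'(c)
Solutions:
 f(c) = -sqrt(C1 + 8*c/k)
 f(c) = sqrt(C1 + 8*c/k)


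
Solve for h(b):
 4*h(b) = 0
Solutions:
 h(b) = 0


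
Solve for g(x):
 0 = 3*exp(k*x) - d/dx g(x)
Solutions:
 g(x) = C1 + 3*exp(k*x)/k


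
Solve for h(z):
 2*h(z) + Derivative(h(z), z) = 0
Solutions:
 h(z) = C1*exp(-2*z)


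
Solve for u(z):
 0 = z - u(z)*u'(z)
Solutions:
 u(z) = -sqrt(C1 + z^2)
 u(z) = sqrt(C1 + z^2)


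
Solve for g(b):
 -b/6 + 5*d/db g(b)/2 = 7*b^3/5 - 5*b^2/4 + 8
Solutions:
 g(b) = C1 + 7*b^4/50 - b^3/6 + b^2/30 + 16*b/5


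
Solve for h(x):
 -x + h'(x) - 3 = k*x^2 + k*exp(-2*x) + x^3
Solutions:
 h(x) = C1 + k*x^3/3 - k*exp(-2*x)/2 + x^4/4 + x^2/2 + 3*x


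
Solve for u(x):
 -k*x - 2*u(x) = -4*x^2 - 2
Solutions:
 u(x) = -k*x/2 + 2*x^2 + 1


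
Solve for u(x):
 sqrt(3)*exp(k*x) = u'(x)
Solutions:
 u(x) = C1 + sqrt(3)*exp(k*x)/k


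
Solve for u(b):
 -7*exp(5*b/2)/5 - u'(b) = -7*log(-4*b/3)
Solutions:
 u(b) = C1 + 7*b*log(-b) + 7*b*(-log(3) - 1 + 2*log(2)) - 14*exp(5*b/2)/25


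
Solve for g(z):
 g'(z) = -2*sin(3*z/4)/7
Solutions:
 g(z) = C1 + 8*cos(3*z/4)/21


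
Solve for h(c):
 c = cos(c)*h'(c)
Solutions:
 h(c) = C1 + Integral(c/cos(c), c)


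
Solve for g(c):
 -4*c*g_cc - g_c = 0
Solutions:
 g(c) = C1 + C2*c^(3/4)


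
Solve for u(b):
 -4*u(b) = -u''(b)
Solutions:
 u(b) = C1*exp(-2*b) + C2*exp(2*b)


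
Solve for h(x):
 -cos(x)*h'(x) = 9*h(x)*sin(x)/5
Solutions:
 h(x) = C1*cos(x)^(9/5)


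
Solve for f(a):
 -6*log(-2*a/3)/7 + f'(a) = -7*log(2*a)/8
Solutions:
 f(a) = C1 - a*log(a)/56 + a*(-48*log(3) - log(2) + 1 + 48*I*pi)/56


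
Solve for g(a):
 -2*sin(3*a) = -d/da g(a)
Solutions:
 g(a) = C1 - 2*cos(3*a)/3


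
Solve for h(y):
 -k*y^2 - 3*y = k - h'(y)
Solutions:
 h(y) = C1 + k*y^3/3 + k*y + 3*y^2/2


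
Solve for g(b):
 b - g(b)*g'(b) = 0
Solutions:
 g(b) = -sqrt(C1 + b^2)
 g(b) = sqrt(C1 + b^2)


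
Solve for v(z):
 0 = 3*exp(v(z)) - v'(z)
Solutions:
 v(z) = log(-1/(C1 + 3*z))


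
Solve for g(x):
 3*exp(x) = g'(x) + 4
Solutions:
 g(x) = C1 - 4*x + 3*exp(x)


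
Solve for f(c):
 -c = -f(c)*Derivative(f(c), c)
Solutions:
 f(c) = -sqrt(C1 + c^2)
 f(c) = sqrt(C1 + c^2)


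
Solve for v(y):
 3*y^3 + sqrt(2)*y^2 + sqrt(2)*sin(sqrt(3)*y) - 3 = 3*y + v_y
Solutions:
 v(y) = C1 + 3*y^4/4 + sqrt(2)*y^3/3 - 3*y^2/2 - 3*y - sqrt(6)*cos(sqrt(3)*y)/3


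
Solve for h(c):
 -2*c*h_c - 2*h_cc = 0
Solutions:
 h(c) = C1 + C2*erf(sqrt(2)*c/2)


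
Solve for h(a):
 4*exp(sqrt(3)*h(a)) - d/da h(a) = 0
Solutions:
 h(a) = sqrt(3)*(2*log(-1/(C1 + 4*a)) - log(3))/6


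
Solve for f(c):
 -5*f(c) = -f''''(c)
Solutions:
 f(c) = C1*exp(-5^(1/4)*c) + C2*exp(5^(1/4)*c) + C3*sin(5^(1/4)*c) + C4*cos(5^(1/4)*c)


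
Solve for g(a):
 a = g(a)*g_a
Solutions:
 g(a) = -sqrt(C1 + a^2)
 g(a) = sqrt(C1 + a^2)


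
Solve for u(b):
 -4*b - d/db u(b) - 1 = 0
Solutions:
 u(b) = C1 - 2*b^2 - b


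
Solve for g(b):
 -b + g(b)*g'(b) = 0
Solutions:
 g(b) = -sqrt(C1 + b^2)
 g(b) = sqrt(C1 + b^2)


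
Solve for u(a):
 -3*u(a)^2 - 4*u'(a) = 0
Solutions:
 u(a) = 4/(C1 + 3*a)


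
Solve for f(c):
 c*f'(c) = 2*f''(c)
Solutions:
 f(c) = C1 + C2*erfi(c/2)


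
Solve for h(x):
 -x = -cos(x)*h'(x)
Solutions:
 h(x) = C1 + Integral(x/cos(x), x)


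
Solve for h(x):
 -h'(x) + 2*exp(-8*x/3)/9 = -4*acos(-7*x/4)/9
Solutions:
 h(x) = C1 + 4*x*acos(-7*x/4)/9 + 4*sqrt(16 - 49*x^2)/63 - exp(-8*x/3)/12


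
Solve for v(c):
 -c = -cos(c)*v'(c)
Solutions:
 v(c) = C1 + Integral(c/cos(c), c)


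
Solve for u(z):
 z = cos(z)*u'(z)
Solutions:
 u(z) = C1 + Integral(z/cos(z), z)


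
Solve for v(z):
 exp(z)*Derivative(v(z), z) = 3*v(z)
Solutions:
 v(z) = C1*exp(-3*exp(-z))
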